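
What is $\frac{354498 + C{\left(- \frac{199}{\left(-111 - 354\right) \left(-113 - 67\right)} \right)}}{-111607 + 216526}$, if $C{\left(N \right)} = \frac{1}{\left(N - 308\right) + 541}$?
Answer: $\frac{2304461661466}{682039983673} \approx 3.3788$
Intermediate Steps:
$C{\left(N \right)} = \frac{1}{233 + N}$ ($C{\left(N \right)} = \frac{1}{\left(-308 + N\right) + 541} = \frac{1}{233 + N}$)
$\frac{354498 + C{\left(- \frac{199}{\left(-111 - 354\right) \left(-113 - 67\right)} \right)}}{-111607 + 216526} = \frac{354498 + \frac{1}{233 - \frac{199}{\left(-111 - 354\right) \left(-113 - 67\right)}}}{-111607 + 216526} = \frac{354498 + \frac{1}{233 - \frac{199}{\left(-465\right) \left(-180\right)}}}{104919} = \left(354498 + \frac{1}{233 - \frac{199}{83700}}\right) \frac{1}{104919} = \left(354498 + \frac{1}{\frac{19501901}{83700}}\right) \frac{1}{104919} = \left(354498 + \frac{83700}{19501901}\right) \frac{1}{104919} = \frac{6913384984398}{19501901} \cdot \frac{1}{104919} = \frac{2304461661466}{682039983673}$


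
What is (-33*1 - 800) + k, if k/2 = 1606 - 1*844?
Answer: 691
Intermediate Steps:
k = 1524 (k = 2*(1606 - 1*844) = 2*(1606 - 844) = 2*762 = 1524)
(-33*1 - 800) + k = (-33*1 - 800) + 1524 = (-33 - 800) + 1524 = -833 + 1524 = 691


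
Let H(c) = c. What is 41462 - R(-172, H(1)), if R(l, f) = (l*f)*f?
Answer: 41634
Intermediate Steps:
R(l, f) = l*f² (R(l, f) = (f*l)*f = l*f²)
41462 - R(-172, H(1)) = 41462 - (-172)*1² = 41462 - (-172) = 41462 - 1*(-172) = 41462 + 172 = 41634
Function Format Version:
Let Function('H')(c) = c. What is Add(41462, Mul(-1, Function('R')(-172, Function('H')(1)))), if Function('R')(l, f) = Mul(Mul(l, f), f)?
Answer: 41634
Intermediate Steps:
Function('R')(l, f) = Mul(l, Pow(f, 2)) (Function('R')(l, f) = Mul(Mul(f, l), f) = Mul(l, Pow(f, 2)))
Add(41462, Mul(-1, Function('R')(-172, Function('H')(1)))) = Add(41462, Mul(-1, Mul(-172, Pow(1, 2)))) = Add(41462, Mul(-1, Mul(-172, 1))) = Add(41462, Mul(-1, -172)) = Add(41462, 172) = 41634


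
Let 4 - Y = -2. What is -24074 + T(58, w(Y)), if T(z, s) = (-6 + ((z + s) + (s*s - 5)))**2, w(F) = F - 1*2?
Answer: -19585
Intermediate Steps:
Y = 6 (Y = 4 - 1*(-2) = 4 + 2 = 6)
w(F) = -2 + F (w(F) = F - 2 = -2 + F)
T(z, s) = (-11 + s + z + s**2)**2 (T(z, s) = (-6 + ((s + z) + (s**2 - 5)))**2 = (-6 + ((s + z) + (-5 + s**2)))**2 = (-6 + (-5 + s + z + s**2))**2 = (-11 + s + z + s**2)**2)
-24074 + T(58, w(Y)) = -24074 + (-11 + (-2 + 6) + 58 + (-2 + 6)**2)**2 = -24074 + (-11 + 4 + 58 + 4**2)**2 = -24074 + (-11 + 4 + 58 + 16)**2 = -24074 + 67**2 = -24074 + 4489 = -19585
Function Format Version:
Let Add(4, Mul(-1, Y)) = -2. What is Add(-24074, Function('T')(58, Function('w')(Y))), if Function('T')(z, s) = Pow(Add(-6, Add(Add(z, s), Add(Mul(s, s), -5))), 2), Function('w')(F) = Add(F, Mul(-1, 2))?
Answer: -19585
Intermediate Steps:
Y = 6 (Y = Add(4, Mul(-1, -2)) = Add(4, 2) = 6)
Function('w')(F) = Add(-2, F) (Function('w')(F) = Add(F, -2) = Add(-2, F))
Function('T')(z, s) = Pow(Add(-11, s, z, Pow(s, 2)), 2) (Function('T')(z, s) = Pow(Add(-6, Add(Add(s, z), Add(Pow(s, 2), -5))), 2) = Pow(Add(-6, Add(Add(s, z), Add(-5, Pow(s, 2)))), 2) = Pow(Add(-6, Add(-5, s, z, Pow(s, 2))), 2) = Pow(Add(-11, s, z, Pow(s, 2)), 2))
Add(-24074, Function('T')(58, Function('w')(Y))) = Add(-24074, Pow(Add(-11, Add(-2, 6), 58, Pow(Add(-2, 6), 2)), 2)) = Add(-24074, Pow(Add(-11, 4, 58, Pow(4, 2)), 2)) = Add(-24074, Pow(Add(-11, 4, 58, 16), 2)) = Add(-24074, Pow(67, 2)) = Add(-24074, 4489) = -19585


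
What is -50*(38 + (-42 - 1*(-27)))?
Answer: -1150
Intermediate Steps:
-50*(38 + (-42 - 1*(-27))) = -50*(38 + (-42 + 27)) = -50*(38 - 15) = -50*23 = -1150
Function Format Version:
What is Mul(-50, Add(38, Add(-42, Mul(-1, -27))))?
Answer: -1150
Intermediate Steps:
Mul(-50, Add(38, Add(-42, Mul(-1, -27)))) = Mul(-50, Add(38, Add(-42, 27))) = Mul(-50, Add(38, -15)) = Mul(-50, 23) = -1150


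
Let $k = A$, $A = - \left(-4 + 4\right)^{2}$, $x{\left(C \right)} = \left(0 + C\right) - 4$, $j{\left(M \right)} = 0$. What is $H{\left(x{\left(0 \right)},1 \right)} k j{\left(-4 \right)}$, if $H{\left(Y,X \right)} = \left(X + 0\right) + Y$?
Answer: $0$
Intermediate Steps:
$x{\left(C \right)} = -4 + C$ ($x{\left(C \right)} = C - 4 = -4 + C$)
$H{\left(Y,X \right)} = X + Y$
$A = 0$ ($A = - 0^{2} = \left(-1\right) 0 = 0$)
$k = 0$
$H{\left(x{\left(0 \right)},1 \right)} k j{\left(-4 \right)} = \left(1 + \left(-4 + 0\right)\right) 0 \cdot 0 = \left(1 - 4\right) 0 \cdot 0 = \left(-3\right) 0 \cdot 0 = 0 \cdot 0 = 0$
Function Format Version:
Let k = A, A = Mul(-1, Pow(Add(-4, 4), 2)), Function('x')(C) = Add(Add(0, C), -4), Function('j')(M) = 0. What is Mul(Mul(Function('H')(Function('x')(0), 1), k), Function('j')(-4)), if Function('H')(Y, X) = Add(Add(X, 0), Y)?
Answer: 0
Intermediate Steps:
Function('x')(C) = Add(-4, C) (Function('x')(C) = Add(C, -4) = Add(-4, C))
Function('H')(Y, X) = Add(X, Y)
A = 0 (A = Mul(-1, Pow(0, 2)) = Mul(-1, 0) = 0)
k = 0
Mul(Mul(Function('H')(Function('x')(0), 1), k), Function('j')(-4)) = Mul(Mul(Add(1, Add(-4, 0)), 0), 0) = Mul(Mul(Add(1, -4), 0), 0) = Mul(Mul(-3, 0), 0) = Mul(0, 0) = 0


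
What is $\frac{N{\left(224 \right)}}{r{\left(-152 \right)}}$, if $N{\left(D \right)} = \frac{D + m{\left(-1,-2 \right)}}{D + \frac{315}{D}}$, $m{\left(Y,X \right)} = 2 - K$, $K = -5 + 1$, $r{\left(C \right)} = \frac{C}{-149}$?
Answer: $\frac{137080}{137047} \approx 1.0002$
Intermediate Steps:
$r{\left(C \right)} = - \frac{C}{149}$ ($r{\left(C \right)} = C \left(- \frac{1}{149}\right) = - \frac{C}{149}$)
$K = -4$
$m{\left(Y,X \right)} = 6$ ($m{\left(Y,X \right)} = 2 - -4 = 2 + 4 = 6$)
$N{\left(D \right)} = \frac{6 + D}{D + \frac{315}{D}}$ ($N{\left(D \right)} = \frac{D + 6}{D + \frac{315}{D}} = \frac{6 + D}{D + \frac{315}{D}}$)
$\frac{N{\left(224 \right)}}{r{\left(-152 \right)}} = \frac{224 \frac{1}{315 + 224^{2}} \left(6 + 224\right)}{\left(- \frac{1}{149}\right) \left(-152\right)} = \frac{224 \frac{1}{315 + 50176} \cdot 230}{\frac{152}{149}} = 224 \cdot \frac{1}{50491} \cdot 230 \cdot \frac{149}{152} = \frac{7360}{7213} \cdot \frac{149}{152} = \frac{137080}{137047}$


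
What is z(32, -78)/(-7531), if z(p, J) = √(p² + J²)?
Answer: -2*√1777/7531 ≈ -0.011195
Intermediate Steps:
z(p, J) = √(J² + p²)
z(32, -78)/(-7531) = √((-78)² + 32²)/(-7531) = √(6084 + 1024)*(-1/7531) = √7108*(-1/7531) = (2*√1777)*(-1/7531) = -2*√1777/7531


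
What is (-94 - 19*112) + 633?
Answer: -1589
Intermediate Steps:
(-94 - 19*112) + 633 = (-94 - 2128) + 633 = -2222 + 633 = -1589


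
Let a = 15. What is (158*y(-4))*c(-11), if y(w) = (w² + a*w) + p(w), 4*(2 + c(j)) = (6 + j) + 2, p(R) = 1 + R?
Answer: 40843/2 ≈ 20422.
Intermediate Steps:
c(j) = j/4 (c(j) = -2 + ((6 + j) + 2)/4 = -2 + (8 + j)/4 = -2 + (2 + j/4) = j/4)
y(w) = 1 + w² + 16*w (y(w) = (w² + 15*w) + (1 + w) = 1 + w² + 16*w)
(158*y(-4))*c(-11) = (158*(1 + (-4)² + 16*(-4)))*((¼)*(-11)) = (158*(1 + 16 - 64))*(-11/4) = (158*(-47))*(-11/4) = -7426*(-11/4) = 40843/2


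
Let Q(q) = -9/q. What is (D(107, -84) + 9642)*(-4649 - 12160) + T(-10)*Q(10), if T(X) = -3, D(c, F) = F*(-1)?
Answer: -1634843313/10 ≈ -1.6348e+8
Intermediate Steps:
D(c, F) = -F
(D(107, -84) + 9642)*(-4649 - 12160) + T(-10)*Q(10) = (-1*(-84) + 9642)*(-4649 - 12160) - (-27)/10 = (84 + 9642)*(-16809) - (-27)/10 = 9726*(-16809) - 3*(-9/10) = -163484334 + 27/10 = -1634843313/10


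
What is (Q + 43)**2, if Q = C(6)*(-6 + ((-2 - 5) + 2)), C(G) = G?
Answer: 529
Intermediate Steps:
Q = -66 (Q = 6*(-6 + ((-2 - 5) + 2)) = 6*(-6 + (-7 + 2)) = 6*(-6 - 5) = 6*(-11) = -66)
(Q + 43)**2 = (-66 + 43)**2 = (-23)**2 = 529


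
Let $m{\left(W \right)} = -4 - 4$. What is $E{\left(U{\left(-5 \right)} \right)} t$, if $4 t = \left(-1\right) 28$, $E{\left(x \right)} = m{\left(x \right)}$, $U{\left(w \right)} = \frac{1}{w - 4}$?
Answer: $56$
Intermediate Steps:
$m{\left(W \right)} = -8$ ($m{\left(W \right)} = -4 - 4 = -8$)
$U{\left(w \right)} = \frac{1}{-4 + w}$
$E{\left(x \right)} = -8$
$t = -7$ ($t = \frac{\left(-1\right) 28}{4} = \frac{1}{4} \left(-28\right) = -7$)
$E{\left(U{\left(-5 \right)} \right)} t = \left(-8\right) \left(-7\right) = 56$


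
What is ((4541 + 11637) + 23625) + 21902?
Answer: 61705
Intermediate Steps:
((4541 + 11637) + 23625) + 21902 = (16178 + 23625) + 21902 = 39803 + 21902 = 61705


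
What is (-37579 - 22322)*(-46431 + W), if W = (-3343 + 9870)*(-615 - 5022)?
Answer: 2206700726130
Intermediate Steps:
W = -36792699 (W = 6527*(-5637) = -36792699)
(-37579 - 22322)*(-46431 + W) = (-37579 - 22322)*(-46431 - 36792699) = -59901*(-36839130) = 2206700726130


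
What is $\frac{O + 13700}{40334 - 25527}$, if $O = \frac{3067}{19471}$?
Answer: $\frac{266755767}{288307097} \approx 0.92525$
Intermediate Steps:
$O = \frac{3067}{19471}$ ($O = 3067 \cdot \frac{1}{19471} = \frac{3067}{19471} \approx 0.15752$)
$\frac{O + 13700}{40334 - 25527} = \frac{\frac{3067}{19471} + 13700}{40334 - 25527} = \frac{266755767}{19471 \cdot 14807} = \frac{266755767}{19471} \cdot \frac{1}{14807} = \frac{266755767}{288307097}$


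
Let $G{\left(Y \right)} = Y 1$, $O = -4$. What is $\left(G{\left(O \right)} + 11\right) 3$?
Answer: $21$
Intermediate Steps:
$G{\left(Y \right)} = Y$
$\left(G{\left(O \right)} + 11\right) 3 = \left(-4 + 11\right) 3 = 7 \cdot 3 = 21$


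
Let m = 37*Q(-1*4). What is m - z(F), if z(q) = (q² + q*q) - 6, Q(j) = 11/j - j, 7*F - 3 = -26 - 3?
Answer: 4833/196 ≈ 24.658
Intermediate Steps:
F = -26/7 (F = 3/7 + (-26 - 3)/7 = 3/7 + (⅐)*(-29) = 3/7 - 29/7 = -26/7 ≈ -3.7143)
Q(j) = -j + 11/j
z(q) = -6 + 2*q² (z(q) = (q² + q²) - 6 = 2*q² - 6 = -6 + 2*q²)
m = 185/4 (m = 37*(-(-1)*4 + 11/((-1*4))) = 37*(-1*(-4) + 11/(-4)) = 37*(4 + 11*(-¼)) = 37*(4 - 11/4) = 37*(5/4) = 185/4 ≈ 46.250)
m - z(F) = 185/4 - (-6 + 2*(-26/7)²) = 185/4 - (-6 + 2*(676/49)) = 185/4 - (-6 + 1352/49) = 185/4 - 1*1058/49 = 185/4 - 1058/49 = 4833/196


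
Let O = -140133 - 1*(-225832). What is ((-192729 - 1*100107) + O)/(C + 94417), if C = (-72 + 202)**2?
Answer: -207137/111317 ≈ -1.8608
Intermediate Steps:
C = 16900 (C = 130**2 = 16900)
O = 85699 (O = -140133 + 225832 = 85699)
((-192729 - 1*100107) + O)/(C + 94417) = ((-192729 - 1*100107) + 85699)/(16900 + 94417) = ((-192729 - 100107) + 85699)/111317 = (-292836 + 85699)*(1/111317) = -207137*1/111317 = -207137/111317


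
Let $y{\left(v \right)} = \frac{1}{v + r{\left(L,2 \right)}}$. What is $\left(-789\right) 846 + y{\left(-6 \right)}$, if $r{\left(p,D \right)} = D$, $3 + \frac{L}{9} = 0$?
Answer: $- \frac{2669977}{4} \approx -6.6749 \cdot 10^{5}$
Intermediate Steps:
$L = -27$ ($L = -27 + 9 \cdot 0 = -27 + 0 = -27$)
$y{\left(v \right)} = \frac{1}{2 + v}$ ($y{\left(v \right)} = \frac{1}{v + 2} = \frac{1}{2 + v}$)
$\left(-789\right) 846 + y{\left(-6 \right)} = \left(-789\right) 846 + \frac{1}{2 - 6} = -667494 + \frac{1}{-4} = -667494 - \frac{1}{4} = - \frac{2669977}{4}$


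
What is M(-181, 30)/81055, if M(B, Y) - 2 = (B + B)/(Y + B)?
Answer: 664/12239305 ≈ 5.4251e-5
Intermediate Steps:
M(B, Y) = 2 + 2*B/(B + Y) (M(B, Y) = 2 + (B + B)/(Y + B) = 2 + (2*B)/(B + Y) = 2 + 2*B/(B + Y))
M(-181, 30)/81055 = (2*(30 + 2*(-181))/(-181 + 30))/81055 = (2*(30 - 362)/(-151))*(1/81055) = (2*(-1/151)*(-332))*(1/81055) = (664/151)*(1/81055) = 664/12239305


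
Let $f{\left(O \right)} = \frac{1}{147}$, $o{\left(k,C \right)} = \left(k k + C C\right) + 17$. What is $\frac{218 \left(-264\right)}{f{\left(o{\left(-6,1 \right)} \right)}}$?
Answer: $-8460144$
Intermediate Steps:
$o{\left(k,C \right)} = 17 + C^{2} + k^{2}$ ($o{\left(k,C \right)} = \left(k^{2} + C^{2}\right) + 17 = \left(C^{2} + k^{2}\right) + 17 = 17 + C^{2} + k^{2}$)
$f{\left(O \right)} = \frac{1}{147}$
$\frac{218 \left(-264\right)}{f{\left(o{\left(-6,1 \right)} \right)}} = 218 \left(-264\right) \frac{1}{\frac{1}{147}} = \left(-57552\right) 147 = -8460144$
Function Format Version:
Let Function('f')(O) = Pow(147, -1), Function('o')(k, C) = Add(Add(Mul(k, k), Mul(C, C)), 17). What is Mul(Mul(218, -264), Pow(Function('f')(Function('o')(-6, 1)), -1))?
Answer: -8460144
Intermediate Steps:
Function('o')(k, C) = Add(17, Pow(C, 2), Pow(k, 2)) (Function('o')(k, C) = Add(Add(Pow(k, 2), Pow(C, 2)), 17) = Add(Add(Pow(C, 2), Pow(k, 2)), 17) = Add(17, Pow(C, 2), Pow(k, 2)))
Function('f')(O) = Rational(1, 147)
Mul(Mul(218, -264), Pow(Function('f')(Function('o')(-6, 1)), -1)) = Mul(Mul(218, -264), Pow(Rational(1, 147), -1)) = Mul(-57552, 147) = -8460144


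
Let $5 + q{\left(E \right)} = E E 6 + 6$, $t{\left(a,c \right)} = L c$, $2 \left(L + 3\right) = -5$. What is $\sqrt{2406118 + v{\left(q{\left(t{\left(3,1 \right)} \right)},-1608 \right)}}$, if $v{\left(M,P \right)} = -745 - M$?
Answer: $\frac{\sqrt{9620762}}{2} \approx 1550.9$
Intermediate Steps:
$L = - \frac{11}{2}$ ($L = -3 + \frac{1}{2} \left(-5\right) = -3 - \frac{5}{2} = - \frac{11}{2} \approx -5.5$)
$t{\left(a,c \right)} = - \frac{11 c}{2}$
$q{\left(E \right)} = 1 + 6 E^{2}$ ($q{\left(E \right)} = -5 + \left(E E 6 + 6\right) = -5 + \left(E 6 E + 6\right) = -5 + \left(6 E^{2} + 6\right) = -5 + \left(6 + 6 E^{2}\right) = 1 + 6 E^{2}$)
$\sqrt{2406118 + v{\left(q{\left(t{\left(3,1 \right)} \right)},-1608 \right)}} = \sqrt{2406118 - \left(746 + \frac{363}{2}\right)} = \sqrt{2406118 - \frac{1855}{2}} = \sqrt{\frac{4810381}{2}} = \frac{\sqrt{9620762}}{2}$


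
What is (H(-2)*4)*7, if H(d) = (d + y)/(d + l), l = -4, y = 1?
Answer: 14/3 ≈ 4.6667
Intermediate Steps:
H(d) = (1 + d)/(-4 + d) (H(d) = (d + 1)/(d - 4) = (1 + d)/(-4 + d))
(H(-2)*4)*7 = (((1 - 2)/(-4 - 2))*4)*7 = ((-1/(-6))*4)*7 = (-⅙*(-1)*4)*7 = ((⅙)*4)*7 = (⅔)*7 = 14/3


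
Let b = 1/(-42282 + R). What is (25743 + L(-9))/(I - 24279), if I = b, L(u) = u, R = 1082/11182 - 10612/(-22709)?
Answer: -69073988130714099/65168545871581541 ≈ -1.0599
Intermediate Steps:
R = 71617261/126966019 (R = 1082*(1/11182) - 10612*(-1/22709) = 541/5591 + 10612/22709 = 71617261/126966019 ≈ 0.56407)
b = -126966019/5368305598097 (b = 1/(-42282 + 71617261/126966019) = 1/(-5368305598097/126966019) = -126966019/5368305598097 ≈ -2.3651e-5)
I = -126966019/5368305598097 ≈ -2.3651e-5
(25743 + L(-9))/(I - 24279) = (25743 - 9)/(-126966019/5368305598097 - 24279) = 25734/(-130337091743163082/5368305598097) = 25734*(-5368305598097/130337091743163082) = -69073988130714099/65168545871581541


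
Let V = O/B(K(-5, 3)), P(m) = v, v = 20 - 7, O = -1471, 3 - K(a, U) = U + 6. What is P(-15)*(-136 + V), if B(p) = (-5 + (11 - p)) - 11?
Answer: -20891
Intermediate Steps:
K(a, U) = -3 - U (K(a, U) = 3 - (U + 6) = 3 - (6 + U) = 3 + (-6 - U) = -3 - U)
v = 13
P(m) = 13
B(p) = -5 - p (B(p) = (6 - p) - 11 = -5 - p)
V = -1471 (V = -1471/(-5 - (-3 - 1*3)) = -1471/(-5 - (-3 - 3)) = -1471/(-5 - 1*(-6)) = -1471/(-5 + 6) = -1471/1 = -1471*1 = -1471)
P(-15)*(-136 + V) = 13*(-136 - 1471) = 13*(-1607) = -20891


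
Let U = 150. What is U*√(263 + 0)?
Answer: 150*√263 ≈ 2432.6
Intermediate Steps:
U*√(263 + 0) = 150*√(263 + 0) = 150*√263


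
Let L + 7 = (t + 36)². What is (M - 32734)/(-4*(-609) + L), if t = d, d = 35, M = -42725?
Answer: -25153/2490 ≈ -10.102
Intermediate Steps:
t = 35
L = 5034 (L = -7 + (35 + 36)² = -7 + 71² = -7 + 5041 = 5034)
(M - 32734)/(-4*(-609) + L) = (-42725 - 32734)/(-4*(-609) + 5034) = -75459/(2436 + 5034) = -75459/7470 = -75459*1/7470 = -25153/2490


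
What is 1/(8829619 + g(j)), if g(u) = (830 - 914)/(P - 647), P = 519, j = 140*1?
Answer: 32/282547829 ≈ 1.1326e-7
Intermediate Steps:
j = 140
g(u) = 21/32 (g(u) = (830 - 914)/(519 - 647) = -84/(-128) = -84*(-1/128) = 21/32)
1/(8829619 + g(j)) = 1/(8829619 + 21/32) = 1/(282547829/32) = 32/282547829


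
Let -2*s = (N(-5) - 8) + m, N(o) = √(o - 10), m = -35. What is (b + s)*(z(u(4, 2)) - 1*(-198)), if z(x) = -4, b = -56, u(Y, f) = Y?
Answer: -6693 - 97*I*√15 ≈ -6693.0 - 375.68*I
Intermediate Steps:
N(o) = √(-10 + o)
s = 43/2 - I*√15/2 (s = -((√(-10 - 5) - 8) - 35)/2 = -((√(-15) - 8) - 35)/2 = -((I*√15 - 8) - 35)/2 = -((-8 + I*√15) - 35)/2 = -(-43 + I*√15)/2 = 43/2 - I*√15/2 ≈ 21.5 - 1.9365*I)
(b + s)*(z(u(4, 2)) - 1*(-198)) = (-56 + (43/2 - I*√15/2))*(-4 - 1*(-198)) = (-69/2 - I*√15/2)*(-4 + 198) = (-69/2 - I*√15/2)*194 = -6693 - 97*I*√15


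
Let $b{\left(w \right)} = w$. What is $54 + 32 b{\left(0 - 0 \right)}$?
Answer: $54$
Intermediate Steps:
$54 + 32 b{\left(0 - 0 \right)} = 54 + 32 \left(0 - 0\right) = 54 + 32 \left(0 + 0\right) = 54 + 32 \cdot 0 = 54 + 0 = 54$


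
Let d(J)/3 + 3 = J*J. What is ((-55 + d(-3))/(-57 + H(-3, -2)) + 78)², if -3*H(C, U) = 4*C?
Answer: 17397241/2809 ≈ 6193.4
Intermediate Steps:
d(J) = -9 + 3*J² (d(J) = -9 + 3*(J*J) = -9 + 3*J²)
H(C, U) = -4*C/3
((-55 + d(-3))/(-57 + H(-3, -2)) + 78)² = ((-55 + (-9 + 3*(-3)²))/(-57 - 4/3*(-3)) + 78)² = ((-55 + (-9 + 3*9))/(-57 + 4) + 78)² = ((-55 + (-9 + 27))/(-53) + 78)² = ((-55 + 18)*(-1/53) + 78)² = (-37*(-1/53) + 78)² = (37/53 + 78)² = (4171/53)² = 17397241/2809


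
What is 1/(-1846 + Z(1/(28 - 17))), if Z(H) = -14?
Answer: -1/1860 ≈ -0.00053763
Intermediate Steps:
1/(-1846 + Z(1/(28 - 17))) = 1/(-1846 - 14) = 1/(-1860) = -1/1860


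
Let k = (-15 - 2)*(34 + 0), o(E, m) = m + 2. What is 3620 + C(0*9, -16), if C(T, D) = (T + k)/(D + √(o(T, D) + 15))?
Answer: 54878/15 ≈ 3658.5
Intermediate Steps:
o(E, m) = 2 + m
k = -578 (k = -17*34 = -578)
C(T, D) = (-578 + T)/(D + √(17 + D)) (C(T, D) = (T - 578)/(D + √((2 + D) + 15)) = (-578 + T)/(D + √(17 + D)))
3620 + C(0*9, -16) = 3620 + (-578 + 0*9)/(-16 + √(17 - 16)) = 3620 + (-578 + 0)/(-16 + √1) = 3620 - 578/(-16 + 1) = 3620 - 578/(-15) = 3620 - 1/15*(-578) = 3620 + 578/15 = 54878/15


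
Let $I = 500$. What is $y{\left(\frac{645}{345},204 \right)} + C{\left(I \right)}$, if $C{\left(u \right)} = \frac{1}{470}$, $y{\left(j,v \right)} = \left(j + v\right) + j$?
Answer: $\frac{2245683}{10810} \approx 207.74$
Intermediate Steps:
$y{\left(j,v \right)} = v + 2 j$
$C{\left(u \right)} = \frac{1}{470}$
$y{\left(\frac{645}{345},204 \right)} + C{\left(I \right)} = \left(204 + 2 \cdot \frac{645}{345}\right) + \frac{1}{470} = \left(204 + 2 \cdot 645 \cdot \frac{1}{345}\right) + \frac{1}{470} = \left(204 + 2 \cdot \frac{43}{23}\right) + \frac{1}{470} = \left(204 + \frac{86}{23}\right) + \frac{1}{470} = \frac{4778}{23} + \frac{1}{470} = \frac{2245683}{10810}$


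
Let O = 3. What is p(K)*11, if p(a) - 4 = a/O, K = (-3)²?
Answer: 77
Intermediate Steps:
K = 9
p(a) = 4 + a/3
p(K)*11 = (4 + (⅓)*9)*11 = (4 + 3)*11 = 7*11 = 77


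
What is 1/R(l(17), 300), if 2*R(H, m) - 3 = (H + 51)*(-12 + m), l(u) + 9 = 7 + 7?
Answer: 2/16131 ≈ 0.00012398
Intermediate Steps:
l(u) = 5 (l(u) = -9 + (7 + 7) = -9 + 14 = 5)
R(H, m) = 3/2 + (-12 + m)*(51 + H)/2 (R(H, m) = 3/2 + ((H + 51)*(-12 + m))/2 = 3/2 + ((51 + H)*(-12 + m))/2 = 3/2 + ((-12 + m)*(51 + H))/2 = 3/2 + (-12 + m)*(51 + H)/2)
1/R(l(17), 300) = 1/(-609/2 - 6*5 + (51/2)*300 + (1/2)*5*300) = 1/(-609/2 - 30 + 7650 + 750) = 1/(16131/2) = 2/16131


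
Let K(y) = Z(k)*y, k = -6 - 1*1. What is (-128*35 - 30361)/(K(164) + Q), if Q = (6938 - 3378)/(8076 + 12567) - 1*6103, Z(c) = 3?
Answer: 719222763/115824313 ≈ 6.2096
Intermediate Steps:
k = -7 (k = -6 - 1 = -7)
K(y) = 3*y
Q = -125980669/20643 (Q = 3560/20643 - 6103 = -125980669/20643 ≈ -6102.8)
(-128*35 - 30361)/(K(164) + Q) = (-128*35 - 30361)/(3*164 - 125980669/20643) = (-4480 - 30361)/(492 - 125980669/20643) = -34841/(-115824313/20643) = -34841*(-20643/115824313) = 719222763/115824313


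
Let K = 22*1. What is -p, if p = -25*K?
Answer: 550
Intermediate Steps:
K = 22
p = -550 (p = -25*22 = -550)
-p = -1*(-550) = 550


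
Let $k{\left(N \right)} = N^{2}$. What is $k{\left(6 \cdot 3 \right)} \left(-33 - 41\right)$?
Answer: $-23976$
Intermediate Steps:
$k{\left(6 \cdot 3 \right)} \left(-33 - 41\right) = \left(6 \cdot 3\right)^{2} \left(-33 - 41\right) = 18^{2} \left(-74\right) = 324 \left(-74\right) = -23976$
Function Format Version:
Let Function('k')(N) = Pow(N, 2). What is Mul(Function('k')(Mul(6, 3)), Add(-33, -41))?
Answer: -23976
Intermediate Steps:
Mul(Function('k')(Mul(6, 3)), Add(-33, -41)) = Mul(Pow(Mul(6, 3), 2), Add(-33, -41)) = Mul(Pow(18, 2), -74) = Mul(324, -74) = -23976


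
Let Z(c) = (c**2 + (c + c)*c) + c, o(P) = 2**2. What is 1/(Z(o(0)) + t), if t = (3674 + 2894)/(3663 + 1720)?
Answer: 5383/286484 ≈ 0.018790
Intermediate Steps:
o(P) = 4
Z(c) = c + 3*c**2 (Z(c) = (c**2 + (2*c)*c) + c = (c**2 + 2*c**2) + c = 3*c**2 + c = c + 3*c**2)
t = 6568/5383 ≈ 1.2201
1/(Z(o(0)) + t) = 1/(4*(1 + 3*4) + 6568/5383) = 1/(4*(1 + 12) + 6568/5383) = 1/(4*13 + 6568/5383) = 1/(52 + 6568/5383) = 1/(286484/5383) = 5383/286484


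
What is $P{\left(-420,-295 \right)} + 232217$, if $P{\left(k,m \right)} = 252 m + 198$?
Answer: $158075$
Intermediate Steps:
$P{\left(k,m \right)} = 198 + 252 m$
$P{\left(-420,-295 \right)} + 232217 = \left(198 + 252 \left(-295\right)\right) + 232217 = \left(198 - 74340\right) + 232217 = -74142 + 232217 = 158075$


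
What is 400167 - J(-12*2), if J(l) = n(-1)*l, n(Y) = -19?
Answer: 399711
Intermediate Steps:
J(l) = -19*l
400167 - J(-12*2) = 400167 - (-19)*(-12*2) = 400167 - (-19)*(-24) = 400167 - 1*456 = 400167 - 456 = 399711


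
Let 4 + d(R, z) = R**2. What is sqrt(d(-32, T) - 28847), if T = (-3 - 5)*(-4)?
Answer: I*sqrt(27827) ≈ 166.81*I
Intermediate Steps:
T = 32 (T = -8*(-4) = 32)
d(R, z) = -4 + R**2
sqrt(d(-32, T) - 28847) = sqrt((-4 + (-32)**2) - 28847) = sqrt((-4 + 1024) - 28847) = sqrt(1020 - 28847) = sqrt(-27827) = I*sqrt(27827)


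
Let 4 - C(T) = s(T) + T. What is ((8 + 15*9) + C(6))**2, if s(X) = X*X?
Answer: 11025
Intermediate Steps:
s(X) = X**2
C(T) = 4 - T - T**2 (C(T) = 4 - (T**2 + T) = 4 - (T + T**2) = 4 + (-T - T**2) = 4 - T - T**2)
((8 + 15*9) + C(6))**2 = ((8 + 15*9) + (4 - 1*6 - 1*6**2))**2 = ((8 + 135) + (4 - 6 - 1*36))**2 = (143 + (4 - 6 - 36))**2 = (143 - 38)**2 = 105**2 = 11025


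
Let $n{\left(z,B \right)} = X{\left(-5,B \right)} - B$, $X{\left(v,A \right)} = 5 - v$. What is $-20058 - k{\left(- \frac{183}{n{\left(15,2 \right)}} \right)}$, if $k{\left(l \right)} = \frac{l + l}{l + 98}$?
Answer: $- \frac{12054492}{601} \approx -20057.0$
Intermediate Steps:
$n{\left(z,B \right)} = 10 - B$ ($n{\left(z,B \right)} = \left(5 - -5\right) - B = \left(5 + 5\right) - B = 10 - B$)
$k{\left(l \right)} = \frac{2 l}{98 + l}$
$-20058 - k{\left(- \frac{183}{n{\left(15,2 \right)}} \right)} = -20058 - \frac{2 \left(- \frac{183}{10 - 2}\right)}{98 - \frac{183}{10 - 2}} = -20058 - \frac{2 \left(- \frac{183}{8}\right)}{98 - \frac{183}{8}} = -20058 - \frac{2 \left(\left(-183\right) \frac{1}{8}\right)}{98 - \frac{183}{8}} = -20058 - 2 \left(- \frac{183}{8}\right) \frac{1}{98 - \frac{183}{8}} = -20058 - 2 \left(- \frac{183}{8}\right) \frac{1}{\frac{601}{8}} = -20058 - 2 \left(- \frac{183}{8}\right) \frac{8}{601} = -20058 - - \frac{366}{601} = -20058 + \frac{366}{601} = - \frac{12054492}{601}$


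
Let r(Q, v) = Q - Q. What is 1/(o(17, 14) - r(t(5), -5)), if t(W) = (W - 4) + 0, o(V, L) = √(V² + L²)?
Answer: √485/485 ≈ 0.045408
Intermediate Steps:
o(V, L) = √(L² + V²)
t(W) = -4 + W (t(W) = (-4 + W) + 0 = -4 + W)
r(Q, v) = 0
1/(o(17, 14) - r(t(5), -5)) = 1/(√(14² + 17²) - 1*0) = 1/(√(196 + 289) + 0) = 1/(√485 + 0) = 1/(√485) = √485/485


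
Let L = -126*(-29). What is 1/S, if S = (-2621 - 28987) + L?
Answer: -1/27954 ≈ -3.5773e-5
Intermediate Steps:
L = 3654
S = -27954 (S = (-2621 - 28987) + 3654 = -31608 + 3654 = -27954)
1/S = 1/(-27954) = -1/27954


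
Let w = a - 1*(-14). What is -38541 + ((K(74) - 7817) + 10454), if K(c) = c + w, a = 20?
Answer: -35796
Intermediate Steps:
w = 34 (w = 20 - 1*(-14) = 20 + 14 = 34)
K(c) = 34 + c (K(c) = c + 34 = 34 + c)
-38541 + ((K(74) - 7817) + 10454) = -38541 + (((34 + 74) - 7817) + 10454) = -38541 + ((108 - 7817) + 10454) = -38541 + (-7709 + 10454) = -38541 + 2745 = -35796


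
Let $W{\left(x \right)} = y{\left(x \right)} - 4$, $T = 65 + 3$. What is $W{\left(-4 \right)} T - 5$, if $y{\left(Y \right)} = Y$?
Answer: $-549$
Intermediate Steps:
$T = 68$
$W{\left(x \right)} = -4 + x$ ($W{\left(x \right)} = x - 4 = -4 + x$)
$W{\left(-4 \right)} T - 5 = \left(-4 - 4\right) 68 - 5 = \left(-8\right) 68 - 5 = -544 - 5 = -549$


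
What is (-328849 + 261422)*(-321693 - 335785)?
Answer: 44331769106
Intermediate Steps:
(-328849 + 261422)*(-321693 - 335785) = -67427*(-657478) = 44331769106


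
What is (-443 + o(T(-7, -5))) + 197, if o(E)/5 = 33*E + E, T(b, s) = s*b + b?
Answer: 4514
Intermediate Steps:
T(b, s) = b + b*s (T(b, s) = b*s + b = b + b*s)
o(E) = 170*E (o(E) = 5*(33*E + E) = 5*(34*E) = 170*E)
(-443 + o(T(-7, -5))) + 197 = (-443 + 170*(-7*(1 - 5))) + 197 = (-443 + 170*(-7*(-4))) + 197 = (-443 + 170*28) + 197 = (-443 + 4760) + 197 = 4317 + 197 = 4514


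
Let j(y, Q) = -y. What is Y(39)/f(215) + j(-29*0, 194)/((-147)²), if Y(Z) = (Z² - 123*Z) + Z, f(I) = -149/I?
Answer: 695955/149 ≈ 4670.8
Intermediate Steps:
Y(Z) = Z² - 122*Z
Y(39)/f(215) + j(-29*0, 194)/((-147)²) = (39*(-122 + 39))/((-149/215)) + (-(-29)*0)/((-147)²) = (39*(-83))/((-149*1/215)) - 1*0/21609 = -3237/(-149/215) + 0*(1/21609) = -3237*(-215/149) + 0 = 695955/149 + 0 = 695955/149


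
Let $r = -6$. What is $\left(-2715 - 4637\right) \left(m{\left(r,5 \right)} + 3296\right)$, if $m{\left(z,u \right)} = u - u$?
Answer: $-24232192$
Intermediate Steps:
$m{\left(z,u \right)} = 0$
$\left(-2715 - 4637\right) \left(m{\left(r,5 \right)} + 3296\right) = \left(-2715 - 4637\right) \left(0 + 3296\right) = \left(-7352\right) 3296 = -24232192$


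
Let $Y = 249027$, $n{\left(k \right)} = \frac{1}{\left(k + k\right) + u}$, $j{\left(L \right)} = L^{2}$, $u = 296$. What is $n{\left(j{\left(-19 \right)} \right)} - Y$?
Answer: $- \frac{253509485}{1018} \approx -2.4903 \cdot 10^{5}$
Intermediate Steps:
$n{\left(k \right)} = \frac{1}{296 + 2 k}$ ($n{\left(k \right)} = \frac{1}{\left(k + k\right) + 296} = \frac{1}{2 k + 296} = \frac{1}{296 + 2 k}$)
$n{\left(j{\left(-19 \right)} \right)} - Y = \frac{1}{2 \left(148 + \left(-19\right)^{2}\right)} - 249027 = \frac{1}{2 \left(148 + 361\right)} - 249027 = \frac{1}{2 \cdot 509} - 249027 = \frac{1}{2} \cdot \frac{1}{509} - 249027 = \frac{1}{1018} - 249027 = - \frac{253509485}{1018}$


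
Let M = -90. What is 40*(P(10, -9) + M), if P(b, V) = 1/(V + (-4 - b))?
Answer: -82840/23 ≈ -3601.7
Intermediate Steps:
P(b, V) = 1/(-4 + V - b)
40*(P(10, -9) + M) = 40*(-1/(4 + 10 - 1*(-9)) - 90) = 40*(-1/(4 + 10 + 9) - 90) = 40*(-1/23 - 90) = 40*(-2071/23) = -82840/23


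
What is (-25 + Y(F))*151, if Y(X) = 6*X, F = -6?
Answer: -9211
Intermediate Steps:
(-25 + Y(F))*151 = (-25 + 6*(-6))*151 = (-25 - 36)*151 = -61*151 = -9211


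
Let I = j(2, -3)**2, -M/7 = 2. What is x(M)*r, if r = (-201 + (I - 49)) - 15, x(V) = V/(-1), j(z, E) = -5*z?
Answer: -2310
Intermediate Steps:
M = -14 (M = -7*2 = -14)
x(V) = -V (x(V) = V*(-1) = -V)
I = 100 (I = (-5*2)**2 = (-10)**2 = 100)
r = -165 (r = (-201 + (100 - 49)) - 15 = (-201 + 51) - 15 = -150 - 15 = -165)
x(M)*r = -1*(-14)*(-165) = 14*(-165) = -2310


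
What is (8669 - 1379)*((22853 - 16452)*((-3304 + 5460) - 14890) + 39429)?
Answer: -593922897450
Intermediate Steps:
(8669 - 1379)*((22853 - 16452)*((-3304 + 5460) - 14890) + 39429) = 7290*(6401*(2156 - 14890) + 39429) = 7290*(6401*(-12734) + 39429) = 7290*(-81510334 + 39429) = 7290*(-81470905) = -593922897450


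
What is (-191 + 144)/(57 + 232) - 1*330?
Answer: -95417/289 ≈ -330.16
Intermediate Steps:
(-191 + 144)/(57 + 232) - 1*330 = -47/289 - 330 = -95417/289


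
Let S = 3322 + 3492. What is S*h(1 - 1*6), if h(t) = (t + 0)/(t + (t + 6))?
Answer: 17035/2 ≈ 8517.5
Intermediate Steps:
h(t) = t/(6 + 2*t) (h(t) = t/(t + (6 + t)) = t/(6 + 2*t))
S = 6814
S*h(1 - 1*6) = 6814*((1 - 1*6)/(2*(3 + (1 - 1*6)))) = 6814*((1 - 6)/(2*(3 + (1 - 6)))) = 6814*((½)*(-5)/(3 - 5)) = 6814*((½)*(-5)/(-2)) = 6814*((½)*(-5)*(-½)) = 6814*(5/4) = 17035/2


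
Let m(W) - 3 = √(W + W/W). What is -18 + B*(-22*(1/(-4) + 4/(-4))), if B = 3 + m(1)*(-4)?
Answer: -531/2 - 110*√2 ≈ -421.06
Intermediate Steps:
m(W) = 3 + √(1 + W) (m(W) = 3 + √(W + W/W) = 3 + √(W + 1) = 3 + √(1 + W))
B = -9 - 4*√2 (B = 3 + (3 + √(1 + 1))*(-4) = 3 + (3 + √2)*(-4) = 3 + (-12 - 4*√2) = -9 - 4*√2 ≈ -14.657)
-18 + B*(-22*(1/(-4) + 4/(-4))) = -18 + (-9 - 4*√2)*(-22*(1/(-4) + 4/(-4))) = -18 + (-9 - 4*√2)*(-22*(1*(-¼) + 4*(-¼))) = -18 + (-9 - 4*√2)*(-22*(-¼ - 1)) = -18 + (-9 - 4*√2)*(-22*(-5/4)) = -18 + (-9 - 4*√2)*(55/2) = -18 + (-495/2 - 110*√2) = -531/2 - 110*√2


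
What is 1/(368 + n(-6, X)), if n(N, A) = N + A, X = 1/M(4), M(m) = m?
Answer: 4/1449 ≈ 0.0027605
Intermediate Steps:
X = ¼ (X = 1/4 = ¼ ≈ 0.25000)
n(N, A) = A + N
1/(368 + n(-6, X)) = 1/(368 + (¼ - 6)) = 1/(368 - 23/4) = 1/(1449/4) = 4/1449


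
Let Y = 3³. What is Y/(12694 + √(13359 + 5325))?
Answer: 171369/80559476 - 81*√519/80559476 ≈ 0.0021043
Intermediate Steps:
Y = 27
Y/(12694 + √(13359 + 5325)) = 27/(12694 + √(13359 + 5325)) = 27/(12694 + √18684) = 27/(12694 + 6*√519)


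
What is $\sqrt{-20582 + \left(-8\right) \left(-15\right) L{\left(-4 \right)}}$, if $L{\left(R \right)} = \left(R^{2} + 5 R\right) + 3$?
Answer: $i \sqrt{20702} \approx 143.88 i$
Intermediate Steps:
$L{\left(R \right)} = 3 + R^{2} + 5 R$
$\sqrt{-20582 + \left(-8\right) \left(-15\right) L{\left(-4 \right)}} = \sqrt{-20582 + \left(-8\right) \left(-15\right) \left(3 + \left(-4\right)^{2} + 5 \left(-4\right)\right)} = \sqrt{-20582 + 120 \left(3 + 16 - 20\right)} = \sqrt{-20582 + 120 \left(-1\right)} = \sqrt{-20582 - 120} = \sqrt{-20702} = i \sqrt{20702}$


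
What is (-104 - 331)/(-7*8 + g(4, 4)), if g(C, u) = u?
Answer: 435/52 ≈ 8.3654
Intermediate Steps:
(-104 - 331)/(-7*8 + g(4, 4)) = (-104 - 331)/(-7*8 + 4) = -435/(-56 + 4) = -435/(-52) = -435*(-1/52) = 435/52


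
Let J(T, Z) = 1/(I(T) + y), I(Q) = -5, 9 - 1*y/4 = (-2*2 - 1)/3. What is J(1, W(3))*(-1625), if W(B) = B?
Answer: -4875/113 ≈ -43.142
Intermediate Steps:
y = 128/3 (y = 36 - 4*(-2*2 - 1)/3 = 36 - 4*(-4 - 1)/3 = 36 - (-20)/3 = 36 - 4*(-5/3) = 36 + 20/3 = 128/3 ≈ 42.667)
J(T, Z) = 3/113 (J(T, Z) = 1/(-5 + 128/3) = 1/(113/3) = 3/113)
J(1, W(3))*(-1625) = (3/113)*(-1625) = -4875/113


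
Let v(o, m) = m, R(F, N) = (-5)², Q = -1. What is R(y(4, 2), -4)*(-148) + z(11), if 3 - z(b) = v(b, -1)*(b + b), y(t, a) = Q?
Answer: -3675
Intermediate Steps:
y(t, a) = -1
R(F, N) = 25
z(b) = 3 + 2*b (z(b) = 3 - (-1)*(b + b) = 3 - (-1)*2*b = 3 - (-2)*b = 3 + 2*b)
R(y(4, 2), -4)*(-148) + z(11) = 25*(-148) + (3 + 2*11) = -3700 + (3 + 22) = -3700 + 25 = -3675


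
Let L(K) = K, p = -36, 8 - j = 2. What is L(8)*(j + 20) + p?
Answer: 172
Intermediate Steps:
j = 6 (j = 8 - 1*2 = 8 - 2 = 6)
L(8)*(j + 20) + p = 8*(6 + 20) - 36 = 8*26 - 36 = 208 - 36 = 172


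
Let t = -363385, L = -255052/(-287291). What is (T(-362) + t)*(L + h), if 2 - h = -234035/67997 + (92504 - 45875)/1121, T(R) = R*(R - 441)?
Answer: 56144259732414081360/21898652188367 ≈ 2.5638e+6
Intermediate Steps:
L = 255052/287291 (L = -255052*(-1/287291) = 255052/287291 ≈ 0.88778)
T(R) = R*(-441 + R)
h = -2755829604/76224637 (h = 2 - (-234035/67997 + (92504 - 45875)/1121) = 2 - (-234035*1/67997 + 46629*(1/1121)) = 2 - (-234035/67997 + 46629/1121) = 2 - 1*2908278878/76224637 = 2 - 2908278878/76224637 = -2755829604/76224637 ≈ -36.154)
(T(-362) + t)*(L + h) = (-362*(-441 - 362) - 363385)*(255052/287291 - 2755829604/76224637) = (-362*(-803) - 363385)*(-772283796646640/21898652188367) = (290686 - 363385)*(-772283796646640/21898652188367) = -72699*(-772283796646640/21898652188367) = 56144259732414081360/21898652188367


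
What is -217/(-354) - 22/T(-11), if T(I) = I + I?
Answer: 571/354 ≈ 1.6130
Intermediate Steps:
T(I) = 2*I
-217/(-354) - 22/T(-11) = -217/(-354) - 22/(2*(-11)) = -217*(-1/354) - 22/(-22) = 217/354 - 22*(-1/22) = 217/354 + 1 = 571/354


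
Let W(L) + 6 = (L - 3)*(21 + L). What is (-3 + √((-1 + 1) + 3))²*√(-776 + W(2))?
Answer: I*√805*(3 - √3)² ≈ 45.614*I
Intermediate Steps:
W(L) = -6 + (-3 + L)*(21 + L) (W(L) = -6 + (L - 3)*(21 + L) = -6 + (-3 + L)*(21 + L))
(-3 + √((-1 + 1) + 3))²*√(-776 + W(2)) = (-3 + √((-1 + 1) + 3))²*√(-776 + (-69 + 2² + 18*2)) = (-3 + √(0 + 3))²*√(-776 + (-69 + 4 + 36)) = (-3 + √3)²*√(-776 - 29) = (-3 + √3)²*√(-805) = (-3 + √3)²*(I*√805) = I*√805*(-3 + √3)²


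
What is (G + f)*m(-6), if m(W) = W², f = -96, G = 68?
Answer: -1008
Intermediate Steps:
(G + f)*m(-6) = (68 - 96)*(-6)² = -28*36 = -1008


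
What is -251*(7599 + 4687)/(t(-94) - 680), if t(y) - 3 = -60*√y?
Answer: 2087723122/796729 - 185027160*I*√94/796729 ≈ 2620.4 - 2251.6*I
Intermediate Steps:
t(y) = 3 - 60*√y
-251*(7599 + 4687)/(t(-94) - 680) = -251*(7599 + 4687)/((3 - 60*I*√94) - 680) = -3083786/((3 - 60*I*√94) - 680) = -3083786/(-677 - 60*I*√94)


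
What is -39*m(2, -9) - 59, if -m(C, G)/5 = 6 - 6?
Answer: -59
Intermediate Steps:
m(C, G) = 0 (m(C, G) = -5*(6 - 6) = -5*0 = 0)
-39*m(2, -9) - 59 = -39*0 - 59 = 0 - 59 = -59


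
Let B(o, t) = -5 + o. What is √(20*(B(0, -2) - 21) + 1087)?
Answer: 9*√7 ≈ 23.812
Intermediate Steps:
√(20*(B(0, -2) - 21) + 1087) = √(20*((-5 + 0) - 21) + 1087) = √(20*(-5 - 21) + 1087) = √(20*(-26) + 1087) = √(-520 + 1087) = √567 = 9*√7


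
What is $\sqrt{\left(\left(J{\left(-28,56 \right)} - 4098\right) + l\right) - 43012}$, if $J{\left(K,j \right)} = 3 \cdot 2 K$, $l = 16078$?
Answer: $20 i \sqrt{78} \approx 176.64 i$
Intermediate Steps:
$J{\left(K,j \right)} = 6 K$
$\sqrt{\left(\left(J{\left(-28,56 \right)} - 4098\right) + l\right) - 43012} = \sqrt{\left(\left(6 \left(-28\right) - 4098\right) + 16078\right) - 43012} = \sqrt{\left(\left(-168 - 4098\right) + 16078\right) - 43012} = \sqrt{\left(-4266 + 16078\right) - 43012} = \sqrt{11812 - 43012} = \sqrt{-31200} = 20 i \sqrt{78}$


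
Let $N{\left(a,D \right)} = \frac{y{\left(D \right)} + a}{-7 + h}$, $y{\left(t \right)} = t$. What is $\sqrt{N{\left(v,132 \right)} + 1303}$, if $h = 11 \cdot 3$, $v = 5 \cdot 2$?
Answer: $\frac{9 \sqrt{2730}}{13} \approx 36.173$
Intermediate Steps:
$v = 10$
$h = 33$
$N{\left(a,D \right)} = \frac{D}{26} + \frac{a}{26}$ ($N{\left(a,D \right)} = \frac{D + a}{-7 + 33} = \frac{D + a}{26} = \left(D + a\right) \frac{1}{26} = \frac{D}{26} + \frac{a}{26}$)
$\sqrt{N{\left(v,132 \right)} + 1303} = \sqrt{\left(\frac{1}{26} \cdot 132 + \frac{1}{26} \cdot 10\right) + 1303} = \sqrt{\left(\frac{66}{13} + \frac{5}{13}\right) + 1303} = \sqrt{\frac{71}{13} + 1303} = \sqrt{\frac{17010}{13}} = \frac{9 \sqrt{2730}}{13}$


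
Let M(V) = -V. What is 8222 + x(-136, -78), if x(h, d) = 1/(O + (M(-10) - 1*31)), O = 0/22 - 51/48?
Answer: 2902350/353 ≈ 8222.0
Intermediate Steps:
O = -17/16 (O = 0*(1/22) - 51*1/48 = 0 - 17/16 = -17/16 ≈ -1.0625)
x(h, d) = -16/353 (x(h, d) = 1/(-17/16 + (-1*(-10) - 1*31)) = 1/(-17/16 + (10 - 31)) = 1/(-17/16 - 21) = 1/(-353/16) = -16/353)
8222 + x(-136, -78) = 8222 - 16/353 = 2902350/353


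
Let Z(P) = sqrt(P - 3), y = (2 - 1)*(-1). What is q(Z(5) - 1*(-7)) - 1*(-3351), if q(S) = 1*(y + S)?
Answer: 3357 + sqrt(2) ≈ 3358.4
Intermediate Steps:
y = -1 (y = 1*(-1) = -1)
Z(P) = sqrt(-3 + P)
q(S) = -1 + S (q(S) = 1*(-1 + S) = -1 + S)
q(Z(5) - 1*(-7)) - 1*(-3351) = (-1 + (sqrt(-3 + 5) - 1*(-7))) - 1*(-3351) = (-1 + (sqrt(2) + 7)) + 3351 = (-1 + (7 + sqrt(2))) + 3351 = (6 + sqrt(2)) + 3351 = 3357 + sqrt(2)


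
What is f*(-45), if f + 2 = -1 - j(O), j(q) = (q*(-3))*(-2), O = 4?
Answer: 1215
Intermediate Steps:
j(q) = 6*q (j(q) = -3*q*(-2) = 6*q)
f = -27 (f = -2 + (-1 - 6*4) = -2 + (-1 - 1*24) = -2 + (-1 - 24) = -2 - 25 = -27)
f*(-45) = -27*(-45) = 1215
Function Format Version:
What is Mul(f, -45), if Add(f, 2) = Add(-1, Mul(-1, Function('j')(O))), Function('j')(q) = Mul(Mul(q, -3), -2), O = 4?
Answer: 1215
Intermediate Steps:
Function('j')(q) = Mul(6, q) (Function('j')(q) = Mul(Mul(-3, q), -2) = Mul(6, q))
f = -27 (f = Add(-2, Add(-1, Mul(-1, Mul(6, 4)))) = Add(-2, Add(-1, Mul(-1, 24))) = Add(-2, Add(-1, -24)) = Add(-2, -25) = -27)
Mul(f, -45) = Mul(-27, -45) = 1215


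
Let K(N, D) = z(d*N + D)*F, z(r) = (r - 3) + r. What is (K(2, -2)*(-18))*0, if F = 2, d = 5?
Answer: 0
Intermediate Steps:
z(r) = -3 + 2*r (z(r) = (-3 + r) + r = -3 + 2*r)
K(N, D) = -6 + 4*D + 20*N (K(N, D) = (-3 + 2*(5*N + D))*2 = (-3 + 2*(D + 5*N))*2 = (-3 + (2*D + 10*N))*2 = (-3 + 2*D + 10*N)*2 = -6 + 4*D + 20*N)
(K(2, -2)*(-18))*0 = ((-6 + 4*(-2) + 20*2)*(-18))*0 = ((-6 - 8 + 40)*(-18))*0 = (26*(-18))*0 = -468*0 = 0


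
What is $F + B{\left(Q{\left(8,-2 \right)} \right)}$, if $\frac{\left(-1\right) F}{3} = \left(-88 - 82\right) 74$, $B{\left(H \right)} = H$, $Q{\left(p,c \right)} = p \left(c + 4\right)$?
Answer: $37756$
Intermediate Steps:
$Q{\left(p,c \right)} = p \left(4 + c\right)$
$F = 37740$ ($F = - 3 \left(-88 - 82\right) 74 = - 3 \left(\left(-170\right) 74\right) = \left(-3\right) \left(-12580\right) = 37740$)
$F + B{\left(Q{\left(8,-2 \right)} \right)} = 37740 + 8 \left(4 - 2\right) = 37740 + 8 \cdot 2 = 37740 + 16 = 37756$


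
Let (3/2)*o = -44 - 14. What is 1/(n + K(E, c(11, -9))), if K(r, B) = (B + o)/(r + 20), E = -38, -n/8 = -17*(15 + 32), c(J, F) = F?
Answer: 54/345311 ≈ 0.00015638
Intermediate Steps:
n = 6392 (n = -(-136)*(15 + 32) = -(-136)*47 = -8*(-799) = 6392)
o = -116/3 (o = 2*(-44 - 14)/3 = (⅔)*(-58) = -116/3 ≈ -38.667)
K(r, B) = (-116/3 + B)/(20 + r) (K(r, B) = (B - 116/3)/(r + 20) = (-116/3 + B)/(20 + r))
1/(n + K(E, c(11, -9))) = 1/(6392 + (-116/3 - 9)/(20 - 38)) = 1/(6392 - 143/3/(-18)) = 1/(6392 - 1/18*(-143/3)) = 1/(6392 + 143/54) = 1/(345311/54) = 54/345311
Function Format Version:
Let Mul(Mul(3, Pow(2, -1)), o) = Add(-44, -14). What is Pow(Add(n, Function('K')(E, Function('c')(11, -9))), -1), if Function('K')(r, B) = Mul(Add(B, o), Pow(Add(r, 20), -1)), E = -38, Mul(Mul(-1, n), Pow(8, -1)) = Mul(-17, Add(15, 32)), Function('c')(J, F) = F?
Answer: Rational(54, 345311) ≈ 0.00015638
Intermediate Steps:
n = 6392 (n = Mul(-8, Mul(-17, Add(15, 32))) = Mul(-8, Mul(-17, 47)) = Mul(-8, -799) = 6392)
o = Rational(-116, 3) (o = Mul(Rational(2, 3), Add(-44, -14)) = Mul(Rational(2, 3), -58) = Rational(-116, 3) ≈ -38.667)
Function('K')(r, B) = Mul(Pow(Add(20, r), -1), Add(Rational(-116, 3), B)) (Function('K')(r, B) = Mul(Add(B, Rational(-116, 3)), Pow(Add(r, 20), -1)) = Mul(Add(Rational(-116, 3), B), Pow(Add(20, r), -1)) = Mul(Pow(Add(20, r), -1), Add(Rational(-116, 3), B)))
Pow(Add(n, Function('K')(E, Function('c')(11, -9))), -1) = Pow(Add(6392, Mul(Pow(Add(20, -38), -1), Add(Rational(-116, 3), -9))), -1) = Pow(Add(6392, Mul(Pow(-18, -1), Rational(-143, 3))), -1) = Pow(Add(6392, Mul(Rational(-1, 18), Rational(-143, 3))), -1) = Pow(Add(6392, Rational(143, 54)), -1) = Pow(Rational(345311, 54), -1) = Rational(54, 345311)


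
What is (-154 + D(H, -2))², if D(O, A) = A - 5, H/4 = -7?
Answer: 25921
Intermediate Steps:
H = -28 (H = 4*(-7) = -28)
D(O, A) = -5 + A
(-154 + D(H, -2))² = (-154 + (-5 - 2))² = (-154 - 7)² = (-161)² = 25921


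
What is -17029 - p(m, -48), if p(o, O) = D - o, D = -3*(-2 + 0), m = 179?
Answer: -16856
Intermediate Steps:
D = 6 (D = -3*(-2) = 6)
p(o, O) = 6 - o
-17029 - p(m, -48) = -17029 - (6 - 1*179) = -17029 - (6 - 179) = -17029 - 1*(-173) = -17029 + 173 = -16856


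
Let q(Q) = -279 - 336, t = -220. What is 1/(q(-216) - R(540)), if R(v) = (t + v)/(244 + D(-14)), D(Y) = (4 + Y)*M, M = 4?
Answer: -51/31445 ≈ -0.0016219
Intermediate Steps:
D(Y) = 16 + 4*Y (D(Y) = (4 + Y)*4 = 16 + 4*Y)
q(Q) = -615
R(v) = -55/51 + v/204 (R(v) = (-220 + v)/(244 + (16 + 4*(-14))) = (-220 + v)/(244 + (16 - 56)) = (-220 + v)/(244 - 40) = (-220 + v)/204 = (-220 + v)*(1/204) = -55/51 + v/204)
1/(q(-216) - R(540)) = 1/(-615 - (-55/51 + (1/204)*540)) = 1/(-615 - (-55/51 + 45/17)) = 1/(-615 - 1*80/51) = 1/(-615 - 80/51) = 1/(-31445/51) = -51/31445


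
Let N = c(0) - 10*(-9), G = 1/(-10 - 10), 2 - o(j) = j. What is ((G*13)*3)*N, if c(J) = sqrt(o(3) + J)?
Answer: -351/2 - 39*I/20 ≈ -175.5 - 1.95*I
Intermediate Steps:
o(j) = 2 - j
G = -1/20 (G = 1/(-20) = -1/20 ≈ -0.050000)
c(J) = sqrt(-1 + J) (c(J) = sqrt((2 - 1*3) + J) = sqrt((2 - 3) + J) = sqrt(-1 + J))
N = 90 + I (N = sqrt(-1 + 0) - 10*(-9) = sqrt(-1) + 90 = I + 90 = 90 + I ≈ 90.0 + 1.0*I)
((G*13)*3)*N = (-1/20*13*3)*(90 + I) = (-13/20*3)*(90 + I) = -39*(90 + I)/20 = -351/2 - 39*I/20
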